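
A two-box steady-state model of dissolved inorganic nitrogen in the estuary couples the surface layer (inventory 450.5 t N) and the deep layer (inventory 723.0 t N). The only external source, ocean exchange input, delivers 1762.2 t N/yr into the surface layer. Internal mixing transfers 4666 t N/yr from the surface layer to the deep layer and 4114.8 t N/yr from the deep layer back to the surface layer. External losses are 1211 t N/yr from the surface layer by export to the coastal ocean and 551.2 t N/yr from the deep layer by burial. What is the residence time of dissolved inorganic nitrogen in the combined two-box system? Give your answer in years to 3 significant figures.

0.666 yr

Residence time in the combined system uses the total inventory and the total *external* removal — internal exchanges between the two boxes cancel.
M_total = 450.5 + 723.0 = 1173.5 t N.
ΣF_external_out = 1211 + 551.2 = 1762.2 t N/yr.
τ = M_total / ΣF_ext = 1173.5 / 1762.2 = 0.6659 yr.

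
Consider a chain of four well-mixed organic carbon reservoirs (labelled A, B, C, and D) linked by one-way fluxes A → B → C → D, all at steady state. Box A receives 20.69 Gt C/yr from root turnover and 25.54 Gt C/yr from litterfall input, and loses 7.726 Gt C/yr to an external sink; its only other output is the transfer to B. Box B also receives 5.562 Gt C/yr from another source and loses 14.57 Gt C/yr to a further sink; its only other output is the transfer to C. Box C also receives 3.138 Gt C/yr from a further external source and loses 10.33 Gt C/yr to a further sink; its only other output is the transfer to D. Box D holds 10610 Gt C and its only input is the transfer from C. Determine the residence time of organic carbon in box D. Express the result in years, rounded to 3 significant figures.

Box A: F(A→B) = (20.69 + 25.54) − 7.726 = 38.504 Gt C/yr.
Box B: F(B→C) = (38.504 + 5.562) − 14.57 = 29.496 Gt C/yr.
Box C: F(C→D) = (29.496 + 3.138) − 10.33 = 22.304 Gt C/yr.
Box D throughput = its input = 22.304 Gt C/yr; τ = 10610 / 22.304 = 475.7 yr.

476 yr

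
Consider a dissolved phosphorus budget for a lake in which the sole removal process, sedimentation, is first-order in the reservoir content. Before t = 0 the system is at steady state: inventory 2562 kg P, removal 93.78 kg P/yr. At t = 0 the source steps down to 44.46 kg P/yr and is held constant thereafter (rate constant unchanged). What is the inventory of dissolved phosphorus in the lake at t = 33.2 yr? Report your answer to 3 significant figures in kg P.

Residence time τ = M₀/F₀ = 27.32 yr. The eventual steady state is M_∞ = M₀·(F₁/F₀) = 2562 × 44.46/93.78 = 1214.6 kg P.
The anomaly ΔM(t) = M(t) − M_∞ decays as ΔM₀·e^(−t/τ) with ΔM₀ = 2562 − 1214.6 = 1347 kg P.
At t = 33.2 yr, e^(−t/τ) = e^(−1.215) = 0.2966, so ΔM = 399.7 kg P and M = 1214.6 + 399.7 = 1614.3 kg P.

1610 kg P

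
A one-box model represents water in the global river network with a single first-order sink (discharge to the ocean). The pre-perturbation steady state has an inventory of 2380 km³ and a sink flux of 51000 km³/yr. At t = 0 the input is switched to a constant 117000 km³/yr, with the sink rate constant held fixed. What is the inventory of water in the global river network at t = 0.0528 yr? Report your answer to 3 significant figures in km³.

The sink rate constant is k = F₀/M₀ = 51000/2380 = 21.43 yr⁻¹.
Solving dM/dt = F₁ − kM with M(0) = M₀ gives M(t) = F₁/k + (M₀ − F₁/k)·e^(−kt).
F₁/k = 117000/21.43 = 5460.0 km³; kt = 21.43 × 0.0528 = 1.131, e^(−kt) = 0.3226.
M(0.0528) = 5460.0 + (2380 − 5460.0) × 0.3226 = 5460.0 − 993.5 = 4466.5 km³.

4470 km³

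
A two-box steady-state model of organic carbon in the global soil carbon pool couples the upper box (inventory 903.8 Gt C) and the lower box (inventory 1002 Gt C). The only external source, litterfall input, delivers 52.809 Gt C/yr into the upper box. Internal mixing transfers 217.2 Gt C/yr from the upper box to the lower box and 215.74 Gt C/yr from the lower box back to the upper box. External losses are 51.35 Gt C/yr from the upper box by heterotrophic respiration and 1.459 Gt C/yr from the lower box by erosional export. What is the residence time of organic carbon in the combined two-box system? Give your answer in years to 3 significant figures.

36.1 yr

Residence time in the combined system uses the total inventory and the total *external* removal — internal exchanges between the two boxes cancel.
M_total = 903.8 + 1002 = 1905.8 Gt C.
ΣF_external_out = 51.35 + 1.459 = 52.809 Gt C/yr.
τ = M_total / ΣF_ext = 1905.8 / 52.809 = 36.09 yr.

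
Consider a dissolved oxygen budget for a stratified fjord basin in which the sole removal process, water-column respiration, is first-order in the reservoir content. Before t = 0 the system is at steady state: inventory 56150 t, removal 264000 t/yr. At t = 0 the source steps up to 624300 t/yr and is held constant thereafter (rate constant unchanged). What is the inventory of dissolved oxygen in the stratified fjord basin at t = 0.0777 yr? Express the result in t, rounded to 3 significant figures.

The sink rate constant is k = F₀/M₀ = 264000/56150 = 4.702 yr⁻¹.
Solving dM/dt = F₁ − kM with M(0) = M₀ gives M(t) = F₁/k + (M₀ − F₁/k)·e^(−kt).
F₁/k = 624300/4.702 = 132780 t; kt = 4.702 × 0.0777 = 0.3653, e^(−kt) = 0.6940.
M(0.0777) = 132780 + (56150 − 132780) × 0.6940 = 132780 − 53180 = 79601 t.

79600 t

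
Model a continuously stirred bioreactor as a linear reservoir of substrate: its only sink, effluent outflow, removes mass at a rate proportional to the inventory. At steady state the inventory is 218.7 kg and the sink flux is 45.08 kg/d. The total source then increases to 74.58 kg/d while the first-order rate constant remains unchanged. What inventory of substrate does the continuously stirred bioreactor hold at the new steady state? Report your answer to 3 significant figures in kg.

362 kg

Rate constant k = F/M = 45.08 / 218.7 = 0.2061 d⁻¹.
At the new steady state, source = k·M_new ⇒ M_new = 74.58 / 0.2061 = 361.8 kg.
(Equivalently M_new = M × F_new/F_old = 218.7 × 74.58/45.08.)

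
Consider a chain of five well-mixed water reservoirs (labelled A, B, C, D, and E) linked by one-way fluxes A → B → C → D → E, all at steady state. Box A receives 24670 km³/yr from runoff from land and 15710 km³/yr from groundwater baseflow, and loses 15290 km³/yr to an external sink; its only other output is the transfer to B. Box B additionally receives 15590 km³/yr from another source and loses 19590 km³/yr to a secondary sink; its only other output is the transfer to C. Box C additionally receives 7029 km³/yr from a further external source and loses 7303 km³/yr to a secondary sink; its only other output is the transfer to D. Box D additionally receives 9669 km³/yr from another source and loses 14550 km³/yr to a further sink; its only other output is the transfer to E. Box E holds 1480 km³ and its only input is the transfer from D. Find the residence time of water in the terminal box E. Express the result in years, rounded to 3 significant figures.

Box A: F(A→B) = (24670 + 15710) − 15290 = 25090 km³/yr.
Box B: F(B→C) = (25090 + 15590) − 19590 = 21090 km³/yr.
Box C: F(C→D) = (21090 + 7029) − 7303 = 20816 km³/yr.
Box D: F(D→E) = (20816 + 9669) − 14550 = 15935 km³/yr.
Box E throughput = its input = 15935 km³/yr; τ = 1480 / 15935 = 0.09288 yr.

0.0929 yr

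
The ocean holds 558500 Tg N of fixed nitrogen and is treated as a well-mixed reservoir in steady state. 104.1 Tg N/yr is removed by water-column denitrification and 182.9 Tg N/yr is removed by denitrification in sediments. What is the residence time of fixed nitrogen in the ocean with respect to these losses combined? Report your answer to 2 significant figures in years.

1900 yr

Total removal = 104.1 + 182.9 = 287.00 Tg N/yr.
τ = M / ΣF_out = 558500 / 287.00 = 1946 yr.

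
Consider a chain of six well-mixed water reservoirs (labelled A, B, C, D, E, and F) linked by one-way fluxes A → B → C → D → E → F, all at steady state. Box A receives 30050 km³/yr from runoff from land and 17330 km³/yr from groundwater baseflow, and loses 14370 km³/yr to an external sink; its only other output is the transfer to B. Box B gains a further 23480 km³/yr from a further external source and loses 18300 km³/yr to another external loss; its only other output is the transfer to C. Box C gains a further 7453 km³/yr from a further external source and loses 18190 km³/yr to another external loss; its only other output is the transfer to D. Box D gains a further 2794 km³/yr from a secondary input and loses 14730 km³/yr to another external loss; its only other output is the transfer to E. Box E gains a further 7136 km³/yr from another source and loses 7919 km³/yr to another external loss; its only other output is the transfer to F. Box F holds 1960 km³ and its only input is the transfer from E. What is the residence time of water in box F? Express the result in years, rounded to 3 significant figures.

0.133 yr

Box A: F(A→B) = (30050 + 17330) − 14370 = 33010 km³/yr.
Box B: F(B→C) = (33010 + 23480) − 18300 = 38190 km³/yr.
Box C: F(C→D) = (38190 + 7453) − 18190 = 27453 km³/yr.
Box D: F(D→E) = (27453 + 2794) − 14730 = 15517 km³/yr.
Box E: F(E→F) = (15517 + 7136) − 7919 = 14734 km³/yr.
Box F throughput = its input = 14734 km³/yr; τ = 1960 / 14734 = 0.1330 yr.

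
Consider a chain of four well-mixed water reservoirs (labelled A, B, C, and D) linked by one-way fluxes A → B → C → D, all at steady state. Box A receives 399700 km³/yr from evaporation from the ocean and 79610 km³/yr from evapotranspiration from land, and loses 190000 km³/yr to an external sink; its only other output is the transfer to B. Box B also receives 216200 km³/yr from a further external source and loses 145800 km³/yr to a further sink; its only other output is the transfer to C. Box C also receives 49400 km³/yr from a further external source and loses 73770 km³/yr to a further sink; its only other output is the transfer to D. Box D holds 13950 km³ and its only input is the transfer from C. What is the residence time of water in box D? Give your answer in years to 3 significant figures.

0.0416 yr

Box A: F(A→B) = (399700 + 79610) − 190000 = 289310 km³/yr.
Box B: F(B→C) = (289310 + 216200) − 145800 = 359710 km³/yr.
Box C: F(C→D) = (359710 + 49400) − 73770 = 335340 km³/yr.
Box D throughput = its input = 335340 km³/yr; τ = 13950 / 335340 = 0.04160 yr.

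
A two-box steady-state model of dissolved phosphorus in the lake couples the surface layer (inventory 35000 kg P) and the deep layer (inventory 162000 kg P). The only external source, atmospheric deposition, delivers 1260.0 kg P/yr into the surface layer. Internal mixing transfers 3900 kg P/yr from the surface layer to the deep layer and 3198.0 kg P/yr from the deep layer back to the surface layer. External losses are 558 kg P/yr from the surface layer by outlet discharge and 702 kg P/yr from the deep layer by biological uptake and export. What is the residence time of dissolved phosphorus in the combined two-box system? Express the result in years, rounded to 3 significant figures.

156 yr

Treat the two boxes together as one reservoir: the mixing fluxes between them are internal recycling, so τ = ΣM / Σ(external losses).
M_total = 35000 + 162000 = 197000 kg P.
ΣF_external_out = 558 + 702 = 1260.0 kg P/yr.
τ = M_total / ΣF_ext = 197000 / 1260.0 = 156.3 yr.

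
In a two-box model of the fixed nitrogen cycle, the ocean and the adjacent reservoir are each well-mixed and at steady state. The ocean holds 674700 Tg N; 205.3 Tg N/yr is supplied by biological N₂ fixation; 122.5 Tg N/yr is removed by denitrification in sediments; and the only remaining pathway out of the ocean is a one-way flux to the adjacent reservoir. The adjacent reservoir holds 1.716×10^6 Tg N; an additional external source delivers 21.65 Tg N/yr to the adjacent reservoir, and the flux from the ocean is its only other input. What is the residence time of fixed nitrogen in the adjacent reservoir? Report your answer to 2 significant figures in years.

16000 yr

Balance the ocean: ΣF_in = 205.30 Tg N/yr.
Flux to the adjacent reservoir = ΣF_in − (122.5) = 82.800 Tg N/yr.
Total input to the adjacent reservoir = 82.800 + 21.65 = 104.45 Tg N/yr; at steady state this equals its total output.
τ = M / F = 1.716×10^6 / 104.45 = 16430 yr.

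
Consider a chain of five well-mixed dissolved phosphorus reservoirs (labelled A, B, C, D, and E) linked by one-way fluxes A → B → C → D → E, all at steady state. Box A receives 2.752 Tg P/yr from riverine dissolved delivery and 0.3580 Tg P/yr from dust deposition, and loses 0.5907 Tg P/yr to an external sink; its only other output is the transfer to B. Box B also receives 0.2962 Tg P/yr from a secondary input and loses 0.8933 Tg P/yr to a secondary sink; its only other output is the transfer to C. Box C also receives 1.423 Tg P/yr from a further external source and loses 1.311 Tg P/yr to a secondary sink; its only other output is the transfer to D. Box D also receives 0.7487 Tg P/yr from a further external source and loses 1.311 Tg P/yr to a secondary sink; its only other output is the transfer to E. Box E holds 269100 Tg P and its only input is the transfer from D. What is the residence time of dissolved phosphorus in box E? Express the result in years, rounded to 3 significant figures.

Box A: F(A→B) = (2.752 + 0.3580) − 0.5907 = 2.5193 Tg P/yr.
Box B: F(B→C) = (2.5193 + 0.2962) − 0.8933 = 1.9222 Tg P/yr.
Box C: F(C→D) = (1.9222 + 1.423) − 1.311 = 2.0342 Tg P/yr.
Box D: F(D→E) = (2.0342 + 0.7487) − 1.311 = 1.4719 Tg P/yr.
Box E throughput = its input = 1.4719 Tg P/yr; τ = 269100 / 1.4719 = 182800 yr.

183000 yr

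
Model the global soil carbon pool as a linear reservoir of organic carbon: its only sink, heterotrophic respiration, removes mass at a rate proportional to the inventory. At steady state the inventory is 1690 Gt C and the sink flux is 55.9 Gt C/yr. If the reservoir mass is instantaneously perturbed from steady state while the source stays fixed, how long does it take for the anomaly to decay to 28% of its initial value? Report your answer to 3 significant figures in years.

38.5 yr

For a linear reservoir the anomaly decays as exp(−t/τ) with τ = M/F = 1690/55.9 = 30.23 yr.
exp(−t/τ) = 0.28 ⇒ t = −τ ln(0.28) = 30.23 × 1.273 = 38.49 yr.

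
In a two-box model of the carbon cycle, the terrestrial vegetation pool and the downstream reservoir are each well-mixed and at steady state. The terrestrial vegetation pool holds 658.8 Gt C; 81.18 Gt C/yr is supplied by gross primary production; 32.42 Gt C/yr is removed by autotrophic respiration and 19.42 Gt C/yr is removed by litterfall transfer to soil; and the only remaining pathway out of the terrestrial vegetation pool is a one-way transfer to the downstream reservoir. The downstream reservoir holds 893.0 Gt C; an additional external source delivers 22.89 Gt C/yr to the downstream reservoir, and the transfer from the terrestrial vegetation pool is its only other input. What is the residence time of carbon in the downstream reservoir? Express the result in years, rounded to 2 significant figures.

17 yr

Balance the terrestrial vegetation pool: ΣF_in = 81.180 Gt C/yr.
Transfer to the downstream reservoir = ΣF_in − (32.42 + 19.42) = 29.340 Gt C/yr.
Total input to the downstream reservoir = 29.340 + 22.89 = 52.230 Gt C/yr; at steady state this equals its total output.
τ = M / F = 893.0 / 52.230 = 17.10 yr.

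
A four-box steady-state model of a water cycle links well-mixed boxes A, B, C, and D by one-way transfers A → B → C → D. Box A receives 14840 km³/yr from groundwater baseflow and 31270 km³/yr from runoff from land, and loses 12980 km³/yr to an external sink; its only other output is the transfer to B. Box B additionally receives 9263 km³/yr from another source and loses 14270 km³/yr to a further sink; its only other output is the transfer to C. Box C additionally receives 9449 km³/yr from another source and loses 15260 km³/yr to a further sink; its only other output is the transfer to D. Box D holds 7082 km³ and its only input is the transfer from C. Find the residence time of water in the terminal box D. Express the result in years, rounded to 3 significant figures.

0.317 yr

Box A: F(A→B) = (14840 + 31270) − 12980 = 33130 km³/yr.
Box B: F(B→C) = (33130 + 9263) − 14270 = 28123 km³/yr.
Box C: F(C→D) = (28123 + 9449) − 15260 = 22312 km³/yr.
Box D throughput = its input = 22312 km³/yr; τ = 7082 / 22312 = 0.3174 yr.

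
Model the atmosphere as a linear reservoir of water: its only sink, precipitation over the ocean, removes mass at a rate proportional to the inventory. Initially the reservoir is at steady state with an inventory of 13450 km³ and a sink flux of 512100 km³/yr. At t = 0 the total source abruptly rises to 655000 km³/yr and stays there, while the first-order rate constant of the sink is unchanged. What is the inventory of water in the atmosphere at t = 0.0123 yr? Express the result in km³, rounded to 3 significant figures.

14900 km³

Residence time τ = M₀/F₀ = 0.02626 yr. The eventual steady state is M_∞ = M₀·(F₁/F₀) = 13450 × 655000/512100 = 17203 km³.
The anomaly ΔM(t) = M(t) − M_∞ decays as ΔM₀·e^(−t/τ) with ΔM₀ = 13450 − 17203 = −3753 km³.
At t = 0.0123 yr, e^(−t/τ) = e^(−0.4683) = 0.6261, so ΔM = −2350 km³ and M = 17203 − 2350 = 14853 km³.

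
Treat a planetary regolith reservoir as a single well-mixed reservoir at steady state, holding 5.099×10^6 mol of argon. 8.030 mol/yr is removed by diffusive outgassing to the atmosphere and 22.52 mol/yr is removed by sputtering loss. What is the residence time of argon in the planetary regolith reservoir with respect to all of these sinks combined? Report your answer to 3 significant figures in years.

167000 yr

Total removal flux = 8.030 + 22.52 = 30.550 mol/yr.
τ = M / ΣF_out = 5.099×10^6 / 30.550 = 166900 yr.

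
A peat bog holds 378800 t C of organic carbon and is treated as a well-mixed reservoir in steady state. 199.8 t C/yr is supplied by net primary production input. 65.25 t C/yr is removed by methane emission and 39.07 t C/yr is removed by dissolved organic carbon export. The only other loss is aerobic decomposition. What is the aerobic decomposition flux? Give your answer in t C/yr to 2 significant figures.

95 t C/yr

At steady state ΣF_in = ΣF_out.
ΣF_in = 199.80 t C/yr.
Aerobic decomposition flux = ΣF_in − (65.25 + 39.07) = 199.80 − 104.3 = 95.48 t C/yr.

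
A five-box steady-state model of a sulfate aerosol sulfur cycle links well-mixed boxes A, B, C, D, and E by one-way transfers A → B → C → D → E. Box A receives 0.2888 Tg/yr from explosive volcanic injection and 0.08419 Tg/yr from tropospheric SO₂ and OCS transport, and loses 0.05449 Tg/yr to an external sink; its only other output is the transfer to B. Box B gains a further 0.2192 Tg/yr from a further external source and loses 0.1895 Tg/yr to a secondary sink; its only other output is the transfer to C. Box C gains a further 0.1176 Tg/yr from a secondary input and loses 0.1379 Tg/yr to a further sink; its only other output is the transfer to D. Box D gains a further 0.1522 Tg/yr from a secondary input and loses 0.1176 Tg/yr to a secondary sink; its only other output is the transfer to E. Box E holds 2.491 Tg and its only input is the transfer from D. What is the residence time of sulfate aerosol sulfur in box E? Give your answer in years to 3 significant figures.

Box A: F(A→B) = (0.2888 + 0.08419) − 0.05449 = 0.31850 Tg/yr.
Box B: F(B→C) = (0.31850 + 0.2192) − 0.1895 = 0.34820 Tg/yr.
Box C: F(C→D) = (0.34820 + 0.1176) − 0.1379 = 0.32790 Tg/yr.
Box D: F(D→E) = (0.32790 + 0.1522) − 0.1176 = 0.36250 Tg/yr.
Box E throughput = its input = 0.36250 Tg/yr; τ = 2.491 / 0.36250 = 6.872 yr.

6.87 yr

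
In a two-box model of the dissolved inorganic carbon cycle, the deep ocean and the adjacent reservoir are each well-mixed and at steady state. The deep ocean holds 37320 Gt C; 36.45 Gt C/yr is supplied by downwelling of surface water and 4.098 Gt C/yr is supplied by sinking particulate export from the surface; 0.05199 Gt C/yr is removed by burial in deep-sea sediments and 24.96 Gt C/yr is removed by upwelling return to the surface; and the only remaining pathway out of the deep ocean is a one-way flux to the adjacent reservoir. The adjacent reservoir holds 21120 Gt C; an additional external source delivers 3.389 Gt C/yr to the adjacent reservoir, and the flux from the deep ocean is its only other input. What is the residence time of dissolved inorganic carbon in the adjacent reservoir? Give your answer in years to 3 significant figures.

Balance the deep ocean: ΣF_in = 36.45 + 4.098 = 40.548 Gt C/yr.
Flux to the adjacent reservoir = ΣF_in − (0.05199 + 24.96) = 15.536 Gt C/yr.
Total input to the adjacent reservoir = 15.536 + 3.389 = 18.925 Gt C/yr; at steady state this equals its total output.
τ = M / F = 21120 / 18.925 = 1116 yr.

1120 yr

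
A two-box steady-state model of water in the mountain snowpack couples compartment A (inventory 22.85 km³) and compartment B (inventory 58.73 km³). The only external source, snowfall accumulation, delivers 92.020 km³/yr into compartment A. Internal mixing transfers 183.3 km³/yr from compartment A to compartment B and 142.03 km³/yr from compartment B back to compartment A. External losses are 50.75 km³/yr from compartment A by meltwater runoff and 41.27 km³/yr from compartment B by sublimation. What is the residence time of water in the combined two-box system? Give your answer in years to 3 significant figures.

0.887 yr

Residence time in the combined system uses the total inventory and the total *external* removal — internal exchanges between the two boxes cancel.
M_total = 22.85 + 58.73 = 81.580 km³.
ΣF_external_out = 50.75 + 41.27 = 92.020 km³/yr.
τ = M_total / ΣF_ext = 81.580 / 92.020 = 0.8865 yr.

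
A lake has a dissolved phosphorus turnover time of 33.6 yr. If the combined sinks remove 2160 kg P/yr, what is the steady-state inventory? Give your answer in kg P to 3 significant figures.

72600 kg P

τ = M/F ⇒ M = τ × F = 33.6 × 2160 = 72580 kg P.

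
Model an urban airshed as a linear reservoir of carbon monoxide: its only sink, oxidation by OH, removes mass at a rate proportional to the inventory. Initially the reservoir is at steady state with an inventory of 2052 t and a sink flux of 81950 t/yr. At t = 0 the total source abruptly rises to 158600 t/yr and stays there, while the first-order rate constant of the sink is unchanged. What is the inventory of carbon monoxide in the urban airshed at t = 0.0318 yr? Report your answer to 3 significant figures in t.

τ = M₀/F₀ = 2052/81950 = 0.02504 yr; rate constant k = 1/τ.
New steady state M_∞ = F₁/k = F₁·τ = 158600 × 0.02504 = 3971.3 t.
M(t) = M_∞ + (M₀ − M_∞)·e^(−t/τ); t/τ = 0.0318/0.02504 = 1.270, so e^(−t/τ) = 0.2808.
M(t) = 3971.3 − 1919 × 0.2808 = 3432.3 t.

3430 t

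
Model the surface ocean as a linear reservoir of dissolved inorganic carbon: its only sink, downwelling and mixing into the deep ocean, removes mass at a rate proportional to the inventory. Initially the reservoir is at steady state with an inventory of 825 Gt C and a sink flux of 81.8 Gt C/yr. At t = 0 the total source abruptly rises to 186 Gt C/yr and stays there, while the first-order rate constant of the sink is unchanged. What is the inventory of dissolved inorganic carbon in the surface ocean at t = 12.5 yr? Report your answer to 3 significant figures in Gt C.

The sink rate constant is k = F₀/M₀ = 81.8/825 = 0.09915 yr⁻¹.
Solving dM/dt = F₁ − kM with M(0) = M₀ gives M(t) = F₁/k + (M₀ − F₁/k)·e^(−kt).
F₁/k = 186/0.09915 = 1875.9 Gt C; kt = 0.09915 × 12.5 = 1.239, e^(−kt) = 0.2896.
M(12.5) = 1875.9 + (825 − 1875.9) × 0.2896 = 1875.9 − 304.3 = 1571.6 Gt C.

1570 Gt C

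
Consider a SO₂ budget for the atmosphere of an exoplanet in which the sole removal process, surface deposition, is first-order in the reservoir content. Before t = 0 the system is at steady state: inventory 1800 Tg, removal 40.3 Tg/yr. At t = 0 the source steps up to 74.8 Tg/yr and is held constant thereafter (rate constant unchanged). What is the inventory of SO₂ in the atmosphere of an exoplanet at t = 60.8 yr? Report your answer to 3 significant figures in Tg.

Residence time τ = M₀/F₀ = 44.67 yr. The eventual steady state is M_∞ = M₀·(F₁/F₀) = 1800 × 74.8/40.3 = 3340.9 Tg.
The anomaly ΔM(t) = M(t) − M_∞ decays as ΔM₀·e^(−t/τ) with ΔM₀ = 1800 − 3340.9 = −1541 Tg.
At t = 60.8 yr, e^(−t/τ) = e^(−1.361) = 0.2563, so ΔM = −395.0 Tg and M = 3340.9 − 395.0 = 2945.9 Tg.

2950 Tg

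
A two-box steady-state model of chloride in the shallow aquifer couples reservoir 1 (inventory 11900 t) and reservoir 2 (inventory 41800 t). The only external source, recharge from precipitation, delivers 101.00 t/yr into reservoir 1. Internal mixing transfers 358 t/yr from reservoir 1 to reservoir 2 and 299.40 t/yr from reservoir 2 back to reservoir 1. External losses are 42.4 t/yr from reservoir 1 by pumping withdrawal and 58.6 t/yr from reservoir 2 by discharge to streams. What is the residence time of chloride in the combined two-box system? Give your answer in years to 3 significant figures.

Residence time in the combined system uses the total inventory and the total *external* removal — internal exchanges between the two boxes cancel.
M_total = 11900 + 41800 = 53700 t.
ΣF_external_out = 42.4 + 58.6 = 101.00 t/yr.
τ = M_total / ΣF_ext = 53700 / 101.00 = 531.7 yr.

532 yr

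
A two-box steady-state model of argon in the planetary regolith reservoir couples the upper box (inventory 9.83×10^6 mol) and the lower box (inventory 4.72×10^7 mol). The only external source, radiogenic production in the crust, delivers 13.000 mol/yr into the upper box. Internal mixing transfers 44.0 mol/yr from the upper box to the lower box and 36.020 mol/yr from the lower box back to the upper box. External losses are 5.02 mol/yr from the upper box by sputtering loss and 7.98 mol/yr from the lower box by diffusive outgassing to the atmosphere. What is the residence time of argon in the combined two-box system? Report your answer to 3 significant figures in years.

4.39×10^6 yr

For the system as a whole, the A↔B exchange is internal and contributes nothing to the throughput; only the external sinks remove mass.
M_total = 9.83×10^6 + 4.72×10^7 = 5.7030×10^7 mol.
ΣF_external_out = 5.02 + 7.98 = 13.000 mol/yr.
τ = M_total / ΣF_ext = 5.7030×10^7 / 13.000 = 4.387×10^6 yr.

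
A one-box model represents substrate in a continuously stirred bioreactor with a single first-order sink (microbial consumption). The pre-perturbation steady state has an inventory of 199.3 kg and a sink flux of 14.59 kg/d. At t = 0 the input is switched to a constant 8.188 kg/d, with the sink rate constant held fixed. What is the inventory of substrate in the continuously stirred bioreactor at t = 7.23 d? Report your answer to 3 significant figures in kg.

163 kg

τ = M₀/F₀ = 199.3/14.59 = 13.66 d; rate constant k = 1/τ.
New steady state M_∞ = F₁/k = F₁·τ = 8.188 × 13.66 = 111.85 kg.
M(t) = M_∞ + (M₀ − M_∞)·e^(−t/τ); t/τ = 7.23/13.66 = 0.5293, so e^(−t/τ) = 0.5890.
M(t) = 111.85 + 87.45 × 0.5890 = 163.36 kg.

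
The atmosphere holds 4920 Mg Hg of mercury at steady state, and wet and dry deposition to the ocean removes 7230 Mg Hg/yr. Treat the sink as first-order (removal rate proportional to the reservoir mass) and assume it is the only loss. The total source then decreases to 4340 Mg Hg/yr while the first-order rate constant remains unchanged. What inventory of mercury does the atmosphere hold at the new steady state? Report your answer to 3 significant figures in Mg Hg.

Rate constant k = F/M = 7230 / 4920 = 1.470 yr⁻¹.
At the new steady state, source = k·M_new ⇒ M_new = 4340 / 1.470 = 2953 Mg Hg.
(Equivalently M_new = M × F_new/F_old = 4920 × 4340/7230.)

2950 Mg Hg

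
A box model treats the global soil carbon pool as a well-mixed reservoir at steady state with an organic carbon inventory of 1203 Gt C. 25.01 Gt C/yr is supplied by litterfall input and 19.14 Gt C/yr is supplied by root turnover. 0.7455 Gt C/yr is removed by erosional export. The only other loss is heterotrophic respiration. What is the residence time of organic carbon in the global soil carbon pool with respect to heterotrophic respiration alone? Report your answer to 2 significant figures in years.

28 yr

At steady state ΣF_in = ΣF_out.
ΣF_in = 25.01 + 19.14 = 44.150 Gt C/yr.
Heterotrophic respiration flux = ΣF_in − (0.7455) = 44.150 − 0.7455 = 43.40 Gt C/yr.
τ = M / F = 1203 / 43.40 = 27.72 yr.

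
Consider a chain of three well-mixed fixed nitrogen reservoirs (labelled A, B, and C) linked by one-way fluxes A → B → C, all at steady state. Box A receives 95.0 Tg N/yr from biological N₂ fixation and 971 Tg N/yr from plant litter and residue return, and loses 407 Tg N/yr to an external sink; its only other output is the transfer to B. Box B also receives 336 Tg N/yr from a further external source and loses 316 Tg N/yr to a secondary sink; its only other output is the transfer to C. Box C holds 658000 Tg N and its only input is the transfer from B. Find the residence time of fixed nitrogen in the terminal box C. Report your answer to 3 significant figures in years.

969 yr

Box A: F(A→B) = (95.0 + 971) − 407 = 659.00 Tg N/yr.
Box B: F(B→C) = (659.00 + 336) − 316 = 679.00 Tg N/yr.
Box C throughput = its input = 679.00 Tg N/yr; τ = 658000 / 679.00 = 969.1 yr.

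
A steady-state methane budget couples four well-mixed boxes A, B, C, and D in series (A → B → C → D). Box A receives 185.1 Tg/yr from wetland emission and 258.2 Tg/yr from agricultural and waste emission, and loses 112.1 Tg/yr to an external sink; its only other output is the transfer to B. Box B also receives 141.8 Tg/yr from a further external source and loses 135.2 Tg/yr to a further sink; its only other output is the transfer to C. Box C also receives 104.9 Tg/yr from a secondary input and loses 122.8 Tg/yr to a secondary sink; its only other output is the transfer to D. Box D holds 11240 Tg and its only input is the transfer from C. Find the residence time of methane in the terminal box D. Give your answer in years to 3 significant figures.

35.1 yr

Box A: F(A→B) = (185.1 + 258.2) − 112.1 = 331.20 Tg/yr.
Box B: F(B→C) = (331.20 + 141.8) − 135.2 = 337.80 Tg/yr.
Box C: F(C→D) = (337.80 + 104.9) − 122.8 = 319.90 Tg/yr.
Box D throughput = its input = 319.90 Tg/yr; τ = 11240 / 319.90 = 35.14 yr.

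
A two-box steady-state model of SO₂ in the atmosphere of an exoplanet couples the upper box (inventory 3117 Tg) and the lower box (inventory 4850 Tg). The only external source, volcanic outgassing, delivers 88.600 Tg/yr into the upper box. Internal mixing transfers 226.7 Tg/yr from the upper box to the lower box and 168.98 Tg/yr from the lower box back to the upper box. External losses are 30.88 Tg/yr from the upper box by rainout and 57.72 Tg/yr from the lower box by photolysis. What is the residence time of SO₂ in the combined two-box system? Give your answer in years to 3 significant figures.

Residence time in the combined system uses the total inventory and the total *external* removal — internal exchanges between the two boxes cancel.
M_total = 3117 + 4850 = 7967.0 Tg.
ΣF_external_out = 30.88 + 57.72 = 88.600 Tg/yr.
τ = M_total / ΣF_ext = 7967.0 / 88.600 = 89.92 yr.

89.9 yr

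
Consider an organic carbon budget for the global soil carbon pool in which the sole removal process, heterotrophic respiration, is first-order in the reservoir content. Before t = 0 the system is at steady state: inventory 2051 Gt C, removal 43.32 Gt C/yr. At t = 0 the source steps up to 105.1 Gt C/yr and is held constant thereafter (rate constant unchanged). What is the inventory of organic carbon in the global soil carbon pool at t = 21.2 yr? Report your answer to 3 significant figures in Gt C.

The sink rate constant is k = F₀/M₀ = 43.32/2051 = 0.02112 yr⁻¹.
Solving dM/dt = F₁ − kM with M(0) = M₀ gives M(t) = F₁/k + (M₀ − F₁/k)·e^(−kt).
F₁/k = 105.1/0.02112 = 4976.0 Gt C; kt = 0.02112 × 21.2 = 0.4478, e^(−kt) = 0.6390.
M(21.2) = 4976.0 + (2051 − 4976.0) × 0.6390 = 4976.0 − 1869 = 3106.8 Gt C.

3110 Gt C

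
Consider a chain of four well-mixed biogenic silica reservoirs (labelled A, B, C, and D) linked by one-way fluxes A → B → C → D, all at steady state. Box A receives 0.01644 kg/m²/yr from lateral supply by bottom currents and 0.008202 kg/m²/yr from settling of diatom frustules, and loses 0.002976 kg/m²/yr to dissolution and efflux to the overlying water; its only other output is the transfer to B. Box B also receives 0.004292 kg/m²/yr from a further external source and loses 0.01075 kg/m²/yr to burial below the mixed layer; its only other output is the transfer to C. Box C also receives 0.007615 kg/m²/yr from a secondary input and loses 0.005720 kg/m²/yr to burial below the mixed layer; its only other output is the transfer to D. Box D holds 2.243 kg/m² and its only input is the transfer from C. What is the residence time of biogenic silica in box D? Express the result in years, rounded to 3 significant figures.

Box A: F(A→B) = (0.01644 + 0.008202) − 0.002976 = 0.021666 kg/m²/yr.
Box B: F(B→C) = (0.021666 + 0.004292) − 0.01075 = 0.015208 kg/m²/yr.
Box C: F(C→D) = (0.015208 + 0.007615) − 0.005720 = 0.017103 kg/m²/yr.
Box D throughput = its input = 0.017103 kg/m²/yr; τ = 2.243 / 0.017103 = 131.1 yr.

131 yr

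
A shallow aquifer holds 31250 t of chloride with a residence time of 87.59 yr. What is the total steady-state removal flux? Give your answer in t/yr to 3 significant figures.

357 t/yr

F = M / τ = 31250 / 87.59 = 356.8 t/yr.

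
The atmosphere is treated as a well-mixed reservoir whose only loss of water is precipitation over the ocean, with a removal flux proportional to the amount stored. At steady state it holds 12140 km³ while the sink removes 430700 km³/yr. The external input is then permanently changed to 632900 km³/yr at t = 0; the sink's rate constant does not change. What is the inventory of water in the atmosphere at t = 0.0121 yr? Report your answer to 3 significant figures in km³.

14100 km³

The sink rate constant is k = F₀/M₀ = 430700/12140 = 35.48 yr⁻¹.
Solving dM/dt = F₁ − kM with M(0) = M₀ gives M(t) = F₁/k + (M₀ − F₁/k)·e^(−kt).
F₁/k = 632900/35.48 = 17839 km³; kt = 35.48 × 0.0121 = 0.4293, e^(−kt) = 0.6510.
M(0.0121) = 17839 + (12140 − 17839) × 0.6510 = 17839 − 3710 = 14129 km³.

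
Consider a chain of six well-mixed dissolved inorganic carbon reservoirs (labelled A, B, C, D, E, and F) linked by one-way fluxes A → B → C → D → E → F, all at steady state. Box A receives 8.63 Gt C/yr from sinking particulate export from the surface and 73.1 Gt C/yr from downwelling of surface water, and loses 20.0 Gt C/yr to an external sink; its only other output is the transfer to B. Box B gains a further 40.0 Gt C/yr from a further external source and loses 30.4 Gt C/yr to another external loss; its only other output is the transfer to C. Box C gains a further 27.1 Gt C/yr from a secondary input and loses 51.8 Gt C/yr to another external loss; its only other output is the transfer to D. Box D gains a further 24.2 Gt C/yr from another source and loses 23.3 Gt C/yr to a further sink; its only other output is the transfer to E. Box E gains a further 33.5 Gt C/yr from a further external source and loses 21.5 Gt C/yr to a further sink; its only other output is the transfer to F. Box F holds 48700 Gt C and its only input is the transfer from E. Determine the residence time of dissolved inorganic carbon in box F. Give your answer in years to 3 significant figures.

Box A: F(A→B) = (8.63 + 73.1) − 20.0 = 61.730 Gt C/yr.
Box B: F(B→C) = (61.730 + 40.0) − 30.4 = 71.330 Gt C/yr.
Box C: F(C→D) = (71.330 + 27.1) − 51.8 = 46.630 Gt C/yr.
Box D: F(D→E) = (46.630 + 24.2) − 23.3 = 47.530 Gt C/yr.
Box E: F(E→F) = (47.530 + 33.5) − 21.5 = 59.530 Gt C/yr.
Box F throughput = its input = 59.530 Gt C/yr; τ = 48700 / 59.530 = 818.1 yr.

818 yr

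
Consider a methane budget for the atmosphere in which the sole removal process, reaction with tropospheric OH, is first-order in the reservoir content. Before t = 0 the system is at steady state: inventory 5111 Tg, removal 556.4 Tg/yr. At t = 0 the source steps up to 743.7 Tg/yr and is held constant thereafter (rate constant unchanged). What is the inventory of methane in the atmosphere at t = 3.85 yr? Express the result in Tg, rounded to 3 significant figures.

Residence time τ = M₀/F₀ = 9.186 yr. The eventual steady state is M_∞ = M₀·(F₁/F₀) = 5111 × 743.7/556.4 = 6831.5 Tg.
The anomaly ΔM(t) = M(t) − M_∞ decays as ΔM₀·e^(−t/τ) with ΔM₀ = 5111 − 6831.5 = −1721 Tg.
At t = 3.85 yr, e^(−t/τ) = e^(−0.4191) = 0.6576, so ΔM = −1131 Tg and M = 6831.5 − 1131 = 5700.1 Tg.

5700 Tg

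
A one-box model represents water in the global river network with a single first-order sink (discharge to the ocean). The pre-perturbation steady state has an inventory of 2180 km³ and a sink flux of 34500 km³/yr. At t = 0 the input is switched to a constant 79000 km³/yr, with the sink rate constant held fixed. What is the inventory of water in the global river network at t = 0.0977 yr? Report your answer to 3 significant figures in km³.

Residence time τ = M₀/F₀ = 0.06319 yr. The eventual steady state is M_∞ = M₀·(F₁/F₀) = 2180 × 79000/34500 = 4991.9 km³.
The anomaly ΔM(t) = M(t) − M_∞ decays as ΔM₀·e^(−t/τ) with ΔM₀ = 2180 − 4991.9 = −2812 km³.
At t = 0.0977 yr, e^(−t/τ) = e^(−1.546) = 0.2131, so ΔM = −599.1 km³ and M = 4991.9 − 599.1 = 4392.8 km³.

4390 km³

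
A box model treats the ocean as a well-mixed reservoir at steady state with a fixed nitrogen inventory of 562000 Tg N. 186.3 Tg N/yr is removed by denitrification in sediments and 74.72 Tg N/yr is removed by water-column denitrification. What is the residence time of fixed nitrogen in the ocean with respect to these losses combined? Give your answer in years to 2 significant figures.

Total removal = 186.3 + 74.72 = 261.02 Tg N/yr.
τ = M / ΣF_out = 562000 / 261.02 = 2153 yr.

2200 yr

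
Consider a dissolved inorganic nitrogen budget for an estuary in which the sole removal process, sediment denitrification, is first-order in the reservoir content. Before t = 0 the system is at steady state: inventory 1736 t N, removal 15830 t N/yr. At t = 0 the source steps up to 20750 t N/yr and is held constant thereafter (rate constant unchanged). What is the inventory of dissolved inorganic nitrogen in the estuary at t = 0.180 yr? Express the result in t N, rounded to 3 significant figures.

Residence time τ = M₀/F₀ = 0.1097 yr. The eventual steady state is M_∞ = M₀·(F₁/F₀) = 1736 × 20750/15830 = 2275.6 t N.
The anomaly ΔM(t) = M(t) − M_∞ decays as ΔM₀·e^(−t/τ) with ΔM₀ = 1736 − 2275.6 = −539.6 t N.
At t = 0.180 yr, e^(−t/τ) = e^(−1.641) = 0.1937, so ΔM = −104.5 t N and M = 2275.6 − 104.5 = 2171.0 t N.

2170 t N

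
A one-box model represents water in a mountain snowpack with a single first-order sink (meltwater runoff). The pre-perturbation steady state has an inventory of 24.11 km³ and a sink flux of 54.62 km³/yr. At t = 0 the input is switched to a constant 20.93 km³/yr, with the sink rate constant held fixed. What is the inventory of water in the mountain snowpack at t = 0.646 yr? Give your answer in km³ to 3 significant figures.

12.7 km³

τ = M₀/F₀ = 24.11/54.62 = 0.4414 yr; rate constant k = 1/τ.
New steady state M_∞ = F₁/k = F₁·τ = 20.93 × 0.4414 = 9.2388 km³.
M(t) = M_∞ + (M₀ − M_∞)·e^(−t/τ); t/τ = 0.646/0.4414 = 1.463, so e^(−t/τ) = 0.2314.
M(t) = 9.2388 + 14.87 × 0.2314 = 12.680 km³.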